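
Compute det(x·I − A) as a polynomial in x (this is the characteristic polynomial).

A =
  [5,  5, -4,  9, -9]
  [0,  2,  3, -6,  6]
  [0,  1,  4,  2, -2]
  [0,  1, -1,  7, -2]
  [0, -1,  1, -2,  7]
x^5 - 25*x^4 + 250*x^3 - 1250*x^2 + 3125*x - 3125

Expanding det(x·I − A) (e.g. by cofactor expansion or by noting that A is similar to its Jordan form J, which has the same characteristic polynomial as A) gives
  χ_A(x) = x^5 - 25*x^4 + 250*x^3 - 1250*x^2 + 3125*x - 3125
which factors as (x - 5)^5. The eigenvalues (with algebraic multiplicities) are λ = 5 with multiplicity 5.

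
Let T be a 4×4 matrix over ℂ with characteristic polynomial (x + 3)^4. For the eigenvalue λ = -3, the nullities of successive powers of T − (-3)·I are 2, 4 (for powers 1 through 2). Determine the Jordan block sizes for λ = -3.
Block sizes for λ = -3: [2, 2]

From the dimensions of kernels of powers, the number of Jordan blocks of size at least j is d_j − d_{j−1} where d_j = dim ker(N^j) (with d_0 = 0). Computing the differences gives [2, 2].
The number of blocks of size exactly k is (#blocks of size ≥ k) − (#blocks of size ≥ k + 1), so the partition is: 2 block(s) of size 2.
In nonincreasing order the block sizes are [2, 2].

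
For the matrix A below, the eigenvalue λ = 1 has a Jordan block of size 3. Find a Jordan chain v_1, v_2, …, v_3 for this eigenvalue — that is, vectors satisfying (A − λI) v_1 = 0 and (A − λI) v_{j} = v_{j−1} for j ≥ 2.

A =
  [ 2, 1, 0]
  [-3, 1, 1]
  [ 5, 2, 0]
A Jordan chain for λ = 1 of length 3:
v_1 = (-2, 2, -6)ᵀ
v_2 = (1, -3, 5)ᵀ
v_3 = (1, 0, 0)ᵀ

Let N = A − (1)·I. We want v_3 with N^3 v_3 = 0 but N^2 v_3 ≠ 0; then v_{j-1} := N · v_j for j = 3, …, 2.

Pick v_3 = (1, 0, 0)ᵀ.
Then v_2 = N · v_3 = (1, -3, 5)ᵀ.
Then v_1 = N · v_2 = (-2, 2, -6)ᵀ.

Sanity check: (A − (1)·I) v_1 = (0, 0, 0)ᵀ = 0. ✓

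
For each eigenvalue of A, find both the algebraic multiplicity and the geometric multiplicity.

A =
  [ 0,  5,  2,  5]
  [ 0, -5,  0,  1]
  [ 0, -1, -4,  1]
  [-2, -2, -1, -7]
λ = -4: alg = 4, geom = 2

Step 1 — factor the characteristic polynomial to read off the algebraic multiplicities:
  χ_A(x) = (x + 4)^4

Step 2 — compute geometric multiplicities via the rank-nullity identity g(λ) = n − rank(A − λI):
  rank(A − (-4)·I) = 2, so dim ker(A − (-4)·I) = n − 2 = 2

Summary:
  λ = -4: algebraic multiplicity = 4, geometric multiplicity = 2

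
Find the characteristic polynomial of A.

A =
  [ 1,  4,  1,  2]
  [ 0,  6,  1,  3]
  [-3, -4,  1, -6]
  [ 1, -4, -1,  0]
x^4 - 8*x^3 + 24*x^2 - 32*x + 16

Expanding det(x·I − A) (e.g. by cofactor expansion or by noting that A is similar to its Jordan form J, which has the same characteristic polynomial as A) gives
  χ_A(x) = x^4 - 8*x^3 + 24*x^2 - 32*x + 16
which factors as (x - 2)^4. The eigenvalues (with algebraic multiplicities) are λ = 2 with multiplicity 4.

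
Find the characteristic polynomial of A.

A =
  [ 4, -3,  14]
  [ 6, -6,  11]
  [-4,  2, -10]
x^3 + 12*x^2 + 48*x + 64

Expanding det(x·I − A) (e.g. by cofactor expansion or by noting that A is similar to its Jordan form J, which has the same characteristic polynomial as A) gives
  χ_A(x) = x^3 + 12*x^2 + 48*x + 64
which factors as (x + 4)^3. The eigenvalues (with algebraic multiplicities) are λ = -4 with multiplicity 3.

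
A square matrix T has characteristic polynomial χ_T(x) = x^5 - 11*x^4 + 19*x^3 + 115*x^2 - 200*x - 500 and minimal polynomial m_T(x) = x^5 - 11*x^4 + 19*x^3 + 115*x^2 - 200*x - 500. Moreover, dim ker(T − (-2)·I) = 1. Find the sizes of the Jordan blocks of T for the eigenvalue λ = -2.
Block sizes for λ = -2: [2]

Step 1 — from the characteristic polynomial, algebraic multiplicity of λ = -2 is 2. From dim ker(T − (-2)·I) = 1, there are exactly 1 Jordan blocks for λ = -2.
Step 2 — from the minimal polynomial, the factor (x + 2)^2 tells us the largest block for λ = -2 has size 2.
Step 3 — with total size 2, 1 blocks, and largest block 2, the block sizes (in nonincreasing order) are [2].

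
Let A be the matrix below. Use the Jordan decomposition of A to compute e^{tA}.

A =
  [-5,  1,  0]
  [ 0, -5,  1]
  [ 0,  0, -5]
e^{tA} =
  [exp(-5*t), t*exp(-5*t), t^2*exp(-5*t)/2]
  [0, exp(-5*t), t*exp(-5*t)]
  [0, 0, exp(-5*t)]

Strategy: write A = P · J · P⁻¹ where J is a Jordan canonical form, so e^{tA} = P · e^{tJ} · P⁻¹, and e^{tJ} can be computed block-by-block.

A has Jordan form
J =
  [-5,  1,  0]
  [ 0, -5,  1]
  [ 0,  0, -5]
(up to reordering of blocks).

Per-block formulas:
  For a 3×3 Jordan block J_3(-5): exp(t · J_3(-5)) = e^(-5t)·(I + t·N + (t^2/2)·N^2), where N is the 3×3 nilpotent shift.

After assembling e^{tJ} and conjugating by P, we get:

e^{tA} =
  [exp(-5*t), t*exp(-5*t), t^2*exp(-5*t)/2]
  [0, exp(-5*t), t*exp(-5*t)]
  [0, 0, exp(-5*t)]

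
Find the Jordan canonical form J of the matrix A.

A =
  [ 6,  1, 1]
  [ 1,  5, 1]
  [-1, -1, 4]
J_3(5)

The characteristic polynomial is
  det(x·I − A) = x^3 - 15*x^2 + 75*x - 125 = (x - 5)^3

Eigenvalues and multiplicities (the geometric multiplicity of λ is n − rank(A − λI), which equals the number of Jordan blocks for λ):
  λ = 5: algebraic multiplicity = 3, geometric multiplicity = 1

Determining the block sizes for each eigenvalue:
  λ = 5: one block (gm = 1), so the single block has size am = 3 → block sizes [3]

Assembling the blocks gives a Jordan form
J =
  [5, 1, 0]
  [0, 5, 1]
  [0, 0, 5]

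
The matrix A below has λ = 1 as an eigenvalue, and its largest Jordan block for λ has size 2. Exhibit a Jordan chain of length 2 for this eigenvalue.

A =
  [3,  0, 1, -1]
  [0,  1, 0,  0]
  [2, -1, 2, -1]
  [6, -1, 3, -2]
A Jordan chain for λ = 1 of length 2:
v_1 = (2, 0, 2, 6)ᵀ
v_2 = (1, 0, 0, 0)ᵀ

Let N = A − (1)·I. We want v_2 with N^2 v_2 = 0 but N^1 v_2 ≠ 0; then v_{j-1} := N · v_j for j = 2, …, 2.

Pick v_2 = (1, 0, 0, 0)ᵀ.
Then v_1 = N · v_2 = (2, 0, 2, 6)ᵀ.

Sanity check: (A − (1)·I) v_1 = (0, 0, 0, 0)ᵀ = 0. ✓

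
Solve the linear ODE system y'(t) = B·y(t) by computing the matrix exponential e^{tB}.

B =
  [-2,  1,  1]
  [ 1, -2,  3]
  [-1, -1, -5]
e^{tB} =
  [t^2*exp(-3*t)/2 + t*exp(-3*t) + exp(-3*t), t^2*exp(-3*t)/2 + t*exp(-3*t), t^2*exp(-3*t) + t*exp(-3*t)]
  [-t^2*exp(-3*t)/2 + t*exp(-3*t), -t^2*exp(-3*t)/2 + t*exp(-3*t) + exp(-3*t), -t^2*exp(-3*t) + 3*t*exp(-3*t)]
  [-t*exp(-3*t), -t*exp(-3*t), -2*t*exp(-3*t) + exp(-3*t)]

Strategy: write B = P · J · P⁻¹ where J is a Jordan canonical form, so e^{tB} = P · e^{tJ} · P⁻¹, and e^{tJ} can be computed block-by-block.

B has Jordan form
J =
  [-3,  1,  0]
  [ 0, -3,  1]
  [ 0,  0, -3]
(up to reordering of blocks).

Per-block formulas:
  For a 3×3 Jordan block J_3(-3): exp(t · J_3(-3)) = e^(-3t)·(I + t·N + (t^2/2)·N^2), where N is the 3×3 nilpotent shift.

After assembling e^{tJ} and conjugating by P, we get:

e^{tB} =
  [t^2*exp(-3*t)/2 + t*exp(-3*t) + exp(-3*t), t^2*exp(-3*t)/2 + t*exp(-3*t), t^2*exp(-3*t) + t*exp(-3*t)]
  [-t^2*exp(-3*t)/2 + t*exp(-3*t), -t^2*exp(-3*t)/2 + t*exp(-3*t) + exp(-3*t), -t^2*exp(-3*t) + 3*t*exp(-3*t)]
  [-t*exp(-3*t), -t*exp(-3*t), -2*t*exp(-3*t) + exp(-3*t)]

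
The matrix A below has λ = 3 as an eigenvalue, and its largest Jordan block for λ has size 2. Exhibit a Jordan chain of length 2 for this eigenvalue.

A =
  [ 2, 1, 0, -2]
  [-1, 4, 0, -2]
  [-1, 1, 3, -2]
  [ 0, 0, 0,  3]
A Jordan chain for λ = 3 of length 2:
v_1 = (-1, -1, -1, 0)ᵀ
v_2 = (1, 0, 0, 0)ᵀ

Let N = A − (3)·I. We want v_2 with N^2 v_2 = 0 but N^1 v_2 ≠ 0; then v_{j-1} := N · v_j for j = 2, …, 2.

Pick v_2 = (1, 0, 0, 0)ᵀ.
Then v_1 = N · v_2 = (-1, -1, -1, 0)ᵀ.

Sanity check: (A − (3)·I) v_1 = (0, 0, 0, 0)ᵀ = 0. ✓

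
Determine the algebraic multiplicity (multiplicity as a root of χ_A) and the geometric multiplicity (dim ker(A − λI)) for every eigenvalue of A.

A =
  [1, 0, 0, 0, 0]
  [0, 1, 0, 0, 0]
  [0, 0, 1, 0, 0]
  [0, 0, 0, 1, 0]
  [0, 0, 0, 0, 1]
λ = 1: alg = 5, geom = 5

Step 1 — factor the characteristic polynomial to read off the algebraic multiplicities:
  χ_A(x) = (x - 1)^5

Step 2 — compute geometric multiplicities via the rank-nullity identity g(λ) = n − rank(A − λI):
  rank(A − (1)·I) = 0, so dim ker(A − (1)·I) = n − 0 = 5

Summary:
  λ = 1: algebraic multiplicity = 5, geometric multiplicity = 5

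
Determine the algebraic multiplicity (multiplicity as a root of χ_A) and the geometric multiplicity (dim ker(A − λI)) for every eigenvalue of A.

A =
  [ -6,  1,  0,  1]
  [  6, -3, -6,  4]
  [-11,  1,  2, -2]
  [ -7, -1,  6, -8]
λ = -5: alg = 2, geom = 1; λ = -4: alg = 1, geom = 1; λ = -1: alg = 1, geom = 1

Step 1 — factor the characteristic polynomial to read off the algebraic multiplicities:
  χ_A(x) = (x + 1)*(x + 4)*(x + 5)^2

Step 2 — compute geometric multiplicities via the rank-nullity identity g(λ) = n − rank(A − λI):
  rank(A − (-5)·I) = 3, so dim ker(A − (-5)·I) = n − 3 = 1
  rank(A − (-4)·I) = 3, so dim ker(A − (-4)·I) = n − 3 = 1
  rank(A − (-1)·I) = 3, so dim ker(A − (-1)·I) = n − 3 = 1

Summary:
  λ = -5: algebraic multiplicity = 2, geometric multiplicity = 1
  λ = -4: algebraic multiplicity = 1, geometric multiplicity = 1
  λ = -1: algebraic multiplicity = 1, geometric multiplicity = 1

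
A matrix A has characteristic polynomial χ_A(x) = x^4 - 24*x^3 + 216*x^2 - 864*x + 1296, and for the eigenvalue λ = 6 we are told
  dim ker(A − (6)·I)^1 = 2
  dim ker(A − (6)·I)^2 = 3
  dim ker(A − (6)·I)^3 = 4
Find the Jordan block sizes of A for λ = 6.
Block sizes for λ = 6: [3, 1]

From the dimensions of kernels of powers, the number of Jordan blocks of size at least j is d_j − d_{j−1} where d_j = dim ker(N^j) (with d_0 = 0). Computing the differences gives [2, 1, 1].
The number of blocks of size exactly k is (#blocks of size ≥ k) − (#blocks of size ≥ k + 1), so the partition is: 1 block(s) of size 1, 1 block(s) of size 3.
In nonincreasing order the block sizes are [3, 1].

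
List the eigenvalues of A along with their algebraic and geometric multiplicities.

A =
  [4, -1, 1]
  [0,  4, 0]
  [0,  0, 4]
λ = 4: alg = 3, geom = 2

Step 1 — factor the characteristic polynomial to read off the algebraic multiplicities:
  χ_A(x) = (x - 4)^3

Step 2 — compute geometric multiplicities via the rank-nullity identity g(λ) = n − rank(A − λI):
  rank(A − (4)·I) = 1, so dim ker(A − (4)·I) = n − 1 = 2

Summary:
  λ = 4: algebraic multiplicity = 3, geometric multiplicity = 2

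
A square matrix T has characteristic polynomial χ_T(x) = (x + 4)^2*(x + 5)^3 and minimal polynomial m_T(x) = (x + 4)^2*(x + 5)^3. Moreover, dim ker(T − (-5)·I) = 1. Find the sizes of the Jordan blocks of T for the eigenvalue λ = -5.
Block sizes for λ = -5: [3]

Step 1 — from the characteristic polynomial, algebraic multiplicity of λ = -5 is 3. From dim ker(T − (-5)·I) = 1, there are exactly 1 Jordan blocks for λ = -5.
Step 2 — from the minimal polynomial, the factor (x + 5)^3 tells us the largest block for λ = -5 has size 3.
Step 3 — with total size 3, 1 blocks, and largest block 3, the block sizes (in nonincreasing order) are [3].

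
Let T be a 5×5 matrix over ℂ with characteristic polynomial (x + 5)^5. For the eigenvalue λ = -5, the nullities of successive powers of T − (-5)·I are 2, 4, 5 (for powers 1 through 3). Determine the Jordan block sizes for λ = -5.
Block sizes for λ = -5: [3, 2]

From the dimensions of kernels of powers, the number of Jordan blocks of size at least j is d_j − d_{j−1} where d_j = dim ker(N^j) (with d_0 = 0). Computing the differences gives [2, 2, 1].
The number of blocks of size exactly k is (#blocks of size ≥ k) − (#blocks of size ≥ k + 1), so the partition is: 1 block(s) of size 2, 1 block(s) of size 3.
In nonincreasing order the block sizes are [3, 2].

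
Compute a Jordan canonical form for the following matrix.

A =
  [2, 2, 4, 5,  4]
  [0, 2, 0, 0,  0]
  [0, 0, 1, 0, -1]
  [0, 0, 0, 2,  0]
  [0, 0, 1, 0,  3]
J_2(2) ⊕ J_2(2) ⊕ J_1(2)

The characteristic polynomial is
  det(x·I − A) = x^5 - 10*x^4 + 40*x^3 - 80*x^2 + 80*x - 32 = (x - 2)^5

Eigenvalues and multiplicities (the geometric multiplicity of λ is n − rank(A − λI), which equals the number of Jordan blocks for λ):
  λ = 2: algebraic multiplicity = 5, geometric multiplicity = 3

Determining the block sizes for each eigenvalue:
  λ = 2: with am = 5 and gm = 3, the partition is not yet determined (e.g. several partitions of 5 into 3 parts exist). Let N = A − (2)·I. Computing rank(N^1) = 2, rank(N^2) = 0; the number of blocks of size ≥ j is rank(N^{j−1}) − rank(N^j), giving [3, 2]. So we have 2 block(s) of size 2, 1 block(s) of size 1 → block sizes [2, 2, 1]

Assembling the blocks gives a Jordan form
J =
  [2, 1, 0, 0, 0]
  [0, 2, 0, 0, 0]
  [0, 0, 2, 1, 0]
  [0, 0, 0, 2, 0]
  [0, 0, 0, 0, 2]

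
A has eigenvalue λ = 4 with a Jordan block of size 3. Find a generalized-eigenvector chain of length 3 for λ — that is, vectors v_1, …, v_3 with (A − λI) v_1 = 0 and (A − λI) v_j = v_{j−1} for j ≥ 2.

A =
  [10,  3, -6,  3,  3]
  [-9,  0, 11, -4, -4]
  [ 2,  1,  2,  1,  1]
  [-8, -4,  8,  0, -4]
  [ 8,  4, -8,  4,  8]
A Jordan chain for λ = 4 of length 3:
v_1 = (-3, 4, -1, 4, -4)ᵀ
v_2 = (6, -9, 2, -8, 8)ᵀ
v_3 = (1, 0, 0, 0, 0)ᵀ

Let N = A − (4)·I. We want v_3 with N^3 v_3 = 0 but N^2 v_3 ≠ 0; then v_{j-1} := N · v_j for j = 3, …, 2.

Pick v_3 = (1, 0, 0, 0, 0)ᵀ.
Then v_2 = N · v_3 = (6, -9, 2, -8, 8)ᵀ.
Then v_1 = N · v_2 = (-3, 4, -1, 4, -4)ᵀ.

Sanity check: (A − (4)·I) v_1 = (0, 0, 0, 0, 0)ᵀ = 0. ✓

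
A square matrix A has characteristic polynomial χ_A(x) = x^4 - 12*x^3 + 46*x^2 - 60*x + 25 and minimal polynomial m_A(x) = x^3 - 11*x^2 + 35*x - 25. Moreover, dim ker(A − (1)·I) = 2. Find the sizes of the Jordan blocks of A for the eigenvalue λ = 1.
Block sizes for λ = 1: [1, 1]

Step 1 — from the characteristic polynomial, algebraic multiplicity of λ = 1 is 2. From dim ker(A − (1)·I) = 2, there are exactly 2 Jordan blocks for λ = 1.
Step 2 — from the minimal polynomial, the factor (x − 1) tells us the largest block for λ = 1 has size 1.
Step 3 — with total size 2, 2 blocks, and largest block 1, the block sizes (in nonincreasing order) are [1, 1].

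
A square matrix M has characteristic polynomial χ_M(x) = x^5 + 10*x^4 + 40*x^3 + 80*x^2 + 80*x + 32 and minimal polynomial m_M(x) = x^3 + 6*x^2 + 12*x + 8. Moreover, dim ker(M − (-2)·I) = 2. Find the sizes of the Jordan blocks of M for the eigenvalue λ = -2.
Block sizes for λ = -2: [3, 2]

Step 1 — from the characteristic polynomial, algebraic multiplicity of λ = -2 is 5. From dim ker(M − (-2)·I) = 2, there are exactly 2 Jordan blocks for λ = -2.
Step 2 — from the minimal polynomial, the factor (x + 2)^3 tells us the largest block for λ = -2 has size 3.
Step 3 — with total size 5, 2 blocks, and largest block 3, the block sizes (in nonincreasing order) are [3, 2].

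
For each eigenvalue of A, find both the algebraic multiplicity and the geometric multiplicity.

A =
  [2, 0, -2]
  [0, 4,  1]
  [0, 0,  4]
λ = 2: alg = 1, geom = 1; λ = 4: alg = 2, geom = 1

Step 1 — factor the characteristic polynomial to read off the algebraic multiplicities:
  χ_A(x) = (x - 4)^2*(x - 2)

Step 2 — compute geometric multiplicities via the rank-nullity identity g(λ) = n − rank(A − λI):
  rank(A − (2)·I) = 2, so dim ker(A − (2)·I) = n − 2 = 1
  rank(A − (4)·I) = 2, so dim ker(A − (4)·I) = n − 2 = 1

Summary:
  λ = 2: algebraic multiplicity = 1, geometric multiplicity = 1
  λ = 4: algebraic multiplicity = 2, geometric multiplicity = 1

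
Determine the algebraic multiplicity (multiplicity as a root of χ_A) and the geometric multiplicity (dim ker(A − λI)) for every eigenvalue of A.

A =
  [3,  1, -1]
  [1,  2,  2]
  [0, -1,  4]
λ = 3: alg = 3, geom = 1

Step 1 — factor the characteristic polynomial to read off the algebraic multiplicities:
  χ_A(x) = (x - 3)^3

Step 2 — compute geometric multiplicities via the rank-nullity identity g(λ) = n − rank(A − λI):
  rank(A − (3)·I) = 2, so dim ker(A − (3)·I) = n − 2 = 1

Summary:
  λ = 3: algebraic multiplicity = 3, geometric multiplicity = 1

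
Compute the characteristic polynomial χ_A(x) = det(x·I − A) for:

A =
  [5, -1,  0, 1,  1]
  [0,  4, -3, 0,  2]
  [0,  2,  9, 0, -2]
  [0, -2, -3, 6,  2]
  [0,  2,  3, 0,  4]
x^5 - 28*x^4 + 313*x^3 - 1746*x^2 + 4860*x - 5400

Expanding det(x·I − A) (e.g. by cofactor expansion or by noting that A is similar to its Jordan form J, which has the same characteristic polynomial as A) gives
  χ_A(x) = x^5 - 28*x^4 + 313*x^3 - 1746*x^2 + 4860*x - 5400
which factors as (x - 6)^3*(x - 5)^2. The eigenvalues (with algebraic multiplicities) are λ = 5 with multiplicity 2, λ = 6 with multiplicity 3.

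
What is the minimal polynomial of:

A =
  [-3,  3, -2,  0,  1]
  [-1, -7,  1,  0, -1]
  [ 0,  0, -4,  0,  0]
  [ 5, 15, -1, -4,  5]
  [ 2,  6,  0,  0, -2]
x^3 + 12*x^2 + 48*x + 64

The characteristic polynomial is χ_A(x) = (x + 4)^5, so the eigenvalues are known. The minimal polynomial is
  m_A(x) = Π_λ (x − λ)^{k_λ}
where k_λ is the size of the *largest* Jordan block for λ (equivalently, the smallest k with (A − λI)^k v = 0 for every generalised eigenvector v of λ).

  λ = -4: largest Jordan block has size 3, contributing (x + 4)^3

So m_A(x) = (x + 4)^3 = x^3 + 12*x^2 + 48*x + 64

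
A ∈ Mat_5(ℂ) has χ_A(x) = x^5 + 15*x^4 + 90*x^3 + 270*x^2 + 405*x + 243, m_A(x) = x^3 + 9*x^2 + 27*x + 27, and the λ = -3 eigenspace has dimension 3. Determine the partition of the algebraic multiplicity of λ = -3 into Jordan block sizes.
Block sizes for λ = -3: [3, 1, 1]

Step 1 — from the characteristic polynomial, algebraic multiplicity of λ = -3 is 5. From dim ker(A − (-3)·I) = 3, there are exactly 3 Jordan blocks for λ = -3.
Step 2 — from the minimal polynomial, the factor (x + 3)^3 tells us the largest block for λ = -3 has size 3.
Step 3 — with total size 5, 3 blocks, and largest block 3, the block sizes (in nonincreasing order) are [3, 1, 1].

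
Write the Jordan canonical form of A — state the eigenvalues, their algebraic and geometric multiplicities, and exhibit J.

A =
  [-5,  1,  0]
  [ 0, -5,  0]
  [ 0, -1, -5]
J_2(-5) ⊕ J_1(-5)

The characteristic polynomial is
  det(x·I − A) = x^3 + 15*x^2 + 75*x + 125 = (x + 5)^3

Eigenvalues and multiplicities (the geometric multiplicity of λ is n − rank(A − λI), which equals the number of Jordan blocks for λ):
  λ = -5: algebraic multiplicity = 3, geometric multiplicity = 2

Determining the block sizes for each eigenvalue:
  λ = -5: 2 blocks summing to 3 forces exactly one block of size 2 and the rest size 1 → block sizes [2, 1]

Assembling the blocks gives a Jordan form
J =
  [-5,  1,  0]
  [ 0, -5,  0]
  [ 0,  0, -5]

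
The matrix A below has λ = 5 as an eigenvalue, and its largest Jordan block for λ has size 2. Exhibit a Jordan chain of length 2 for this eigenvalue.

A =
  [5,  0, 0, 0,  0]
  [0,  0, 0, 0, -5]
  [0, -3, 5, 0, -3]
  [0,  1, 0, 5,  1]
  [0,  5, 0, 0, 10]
A Jordan chain for λ = 5 of length 2:
v_1 = (0, -5, -3, 1, 5)ᵀ
v_2 = (0, 1, 0, 0, 0)ᵀ

Let N = A − (5)·I. We want v_2 with N^2 v_2 = 0 but N^1 v_2 ≠ 0; then v_{j-1} := N · v_j for j = 2, …, 2.

Pick v_2 = (0, 1, 0, 0, 0)ᵀ.
Then v_1 = N · v_2 = (0, -5, -3, 1, 5)ᵀ.

Sanity check: (A − (5)·I) v_1 = (0, 0, 0, 0, 0)ᵀ = 0. ✓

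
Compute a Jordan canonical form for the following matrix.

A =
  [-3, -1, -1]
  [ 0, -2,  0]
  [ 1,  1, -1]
J_2(-2) ⊕ J_1(-2)

The characteristic polynomial is
  det(x·I − A) = x^3 + 6*x^2 + 12*x + 8 = (x + 2)^3

Eigenvalues and multiplicities (the geometric multiplicity of λ is n − rank(A − λI), which equals the number of Jordan blocks for λ):
  λ = -2: algebraic multiplicity = 3, geometric multiplicity = 2

Determining the block sizes for each eigenvalue:
  λ = -2: 2 blocks summing to 3 forces exactly one block of size 2 and the rest size 1 → block sizes [2, 1]

Assembling the blocks gives a Jordan form
J =
  [-2,  1,  0]
  [ 0, -2,  0]
  [ 0,  0, -2]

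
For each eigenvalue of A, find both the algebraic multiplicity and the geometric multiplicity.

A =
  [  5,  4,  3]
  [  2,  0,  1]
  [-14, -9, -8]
λ = -1: alg = 3, geom = 1

Step 1 — factor the characteristic polynomial to read off the algebraic multiplicities:
  χ_A(x) = (x + 1)^3

Step 2 — compute geometric multiplicities via the rank-nullity identity g(λ) = n − rank(A − λI):
  rank(A − (-1)·I) = 2, so dim ker(A − (-1)·I) = n − 2 = 1

Summary:
  λ = -1: algebraic multiplicity = 3, geometric multiplicity = 1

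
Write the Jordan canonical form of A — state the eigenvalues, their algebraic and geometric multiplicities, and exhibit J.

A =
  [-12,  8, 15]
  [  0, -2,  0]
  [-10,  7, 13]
J_2(-2) ⊕ J_1(3)

The characteristic polynomial is
  det(x·I − A) = x^3 + x^2 - 8*x - 12 = (x - 3)*(x + 2)^2

Eigenvalues and multiplicities (the geometric multiplicity of λ is n − rank(A − λI), which equals the number of Jordan blocks for λ):
  λ = -2: algebraic multiplicity = 2, geometric multiplicity = 1
  λ = 3: algebraic multiplicity = 1, geometric multiplicity = 1

Determining the block sizes for each eigenvalue:
  λ = -2: one block (gm = 1), so the single block has size am = 2 → block sizes [2]
  λ = 3: one block (gm = 1), so the single block has size am = 1 → block sizes [1]

Assembling the blocks gives a Jordan form
J =
  [-2,  1, 0]
  [ 0, -2, 0]
  [ 0,  0, 3]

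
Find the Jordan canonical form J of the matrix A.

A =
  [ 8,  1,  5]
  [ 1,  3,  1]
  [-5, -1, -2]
J_3(3)

The characteristic polynomial is
  det(x·I − A) = x^3 - 9*x^2 + 27*x - 27 = (x - 3)^3

Eigenvalues and multiplicities (the geometric multiplicity of λ is n − rank(A − λI), which equals the number of Jordan blocks for λ):
  λ = 3: algebraic multiplicity = 3, geometric multiplicity = 1

Determining the block sizes for each eigenvalue:
  λ = 3: one block (gm = 1), so the single block has size am = 3 → block sizes [3]

Assembling the blocks gives a Jordan form
J =
  [3, 1, 0]
  [0, 3, 1]
  [0, 0, 3]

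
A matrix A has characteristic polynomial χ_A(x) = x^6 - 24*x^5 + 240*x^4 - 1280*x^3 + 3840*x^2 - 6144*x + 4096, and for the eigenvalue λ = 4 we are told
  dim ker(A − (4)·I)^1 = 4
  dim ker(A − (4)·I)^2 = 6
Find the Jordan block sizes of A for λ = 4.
Block sizes for λ = 4: [2, 2, 1, 1]

From the dimensions of kernels of powers, the number of Jordan blocks of size at least j is d_j − d_{j−1} where d_j = dim ker(N^j) (with d_0 = 0). Computing the differences gives [4, 2].
The number of blocks of size exactly k is (#blocks of size ≥ k) − (#blocks of size ≥ k + 1), so the partition is: 2 block(s) of size 1, 2 block(s) of size 2.
In nonincreasing order the block sizes are [2, 2, 1, 1].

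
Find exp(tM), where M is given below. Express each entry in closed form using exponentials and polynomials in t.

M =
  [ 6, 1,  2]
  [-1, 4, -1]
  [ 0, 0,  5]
e^{tM} =
  [t*exp(5*t) + exp(5*t), t*exp(5*t), t^2*exp(5*t)/2 + 2*t*exp(5*t)]
  [-t*exp(5*t), -t*exp(5*t) + exp(5*t), -t^2*exp(5*t)/2 - t*exp(5*t)]
  [0, 0, exp(5*t)]

Strategy: write M = P · J · P⁻¹ where J is a Jordan canonical form, so e^{tM} = P · e^{tJ} · P⁻¹, and e^{tJ} can be computed block-by-block.

M has Jordan form
J =
  [5, 1, 0]
  [0, 5, 1]
  [0, 0, 5]
(up to reordering of blocks).

Per-block formulas:
  For a 3×3 Jordan block J_3(5): exp(t · J_3(5)) = e^(5t)·(I + t·N + (t^2/2)·N^2), where N is the 3×3 nilpotent shift.

After assembling e^{tJ} and conjugating by P, we get:

e^{tM} =
  [t*exp(5*t) + exp(5*t), t*exp(5*t), t^2*exp(5*t)/2 + 2*t*exp(5*t)]
  [-t*exp(5*t), -t*exp(5*t) + exp(5*t), -t^2*exp(5*t)/2 - t*exp(5*t)]
  [0, 0, exp(5*t)]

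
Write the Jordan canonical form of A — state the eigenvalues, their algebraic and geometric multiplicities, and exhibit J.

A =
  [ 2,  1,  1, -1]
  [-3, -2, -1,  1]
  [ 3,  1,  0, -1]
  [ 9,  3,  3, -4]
J_2(-1) ⊕ J_1(-1) ⊕ J_1(-1)

The characteristic polynomial is
  det(x·I − A) = x^4 + 4*x^3 + 6*x^2 + 4*x + 1 = (x + 1)^4

Eigenvalues and multiplicities (the geometric multiplicity of λ is n − rank(A − λI), which equals the number of Jordan blocks for λ):
  λ = -1: algebraic multiplicity = 4, geometric multiplicity = 3

Determining the block sizes for each eigenvalue:
  λ = -1: 3 blocks summing to 4 forces exactly one block of size 2 and the rest size 1 → block sizes [2, 1, 1]

Assembling the blocks gives a Jordan form
J =
  [-1,  1,  0,  0]
  [ 0, -1,  0,  0]
  [ 0,  0, -1,  0]
  [ 0,  0,  0, -1]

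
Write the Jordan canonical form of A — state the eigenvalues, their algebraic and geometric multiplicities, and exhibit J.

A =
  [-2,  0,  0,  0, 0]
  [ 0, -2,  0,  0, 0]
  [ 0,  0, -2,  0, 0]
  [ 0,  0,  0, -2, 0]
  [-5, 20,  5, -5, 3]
J_1(-2) ⊕ J_1(-2) ⊕ J_1(-2) ⊕ J_1(-2) ⊕ J_1(3)

The characteristic polynomial is
  det(x·I − A) = x^5 + 5*x^4 - 40*x^2 - 80*x - 48 = (x - 3)*(x + 2)^4

Eigenvalues and multiplicities (the geometric multiplicity of λ is n − rank(A − λI), which equals the number of Jordan blocks for λ):
  λ = -2: algebraic multiplicity = 4, geometric multiplicity = 4
  λ = 3: algebraic multiplicity = 1, geometric multiplicity = 1

Determining the block sizes for each eigenvalue:
  λ = -2: gm = am = 4, so every block has size 1 → block sizes [1, 1, 1, 1]
  λ = 3: one block (gm = 1), so the single block has size am = 1 → block sizes [1]

Assembling the blocks gives a Jordan form
J =
  [-2,  0,  0,  0, 0]
  [ 0, -2,  0,  0, 0]
  [ 0,  0, -2,  0, 0]
  [ 0,  0,  0, -2, 0]
  [ 0,  0,  0,  0, 3]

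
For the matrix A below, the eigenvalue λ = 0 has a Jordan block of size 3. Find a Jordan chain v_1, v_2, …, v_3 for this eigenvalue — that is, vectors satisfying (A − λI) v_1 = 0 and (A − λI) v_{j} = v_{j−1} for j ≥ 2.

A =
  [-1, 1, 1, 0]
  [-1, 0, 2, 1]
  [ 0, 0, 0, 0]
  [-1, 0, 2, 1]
A Jordan chain for λ = 0 of length 3:
v_1 = (-1, -1, 0, -1)ᵀ
v_2 = (1, 0, 0, 0)ᵀ
v_3 = (0, 1, 0, 0)ᵀ

Let N = A − (0)·I. We want v_3 with N^3 v_3 = 0 but N^2 v_3 ≠ 0; then v_{j-1} := N · v_j for j = 3, …, 2.

Pick v_3 = (0, 1, 0, 0)ᵀ.
Then v_2 = N · v_3 = (1, 0, 0, 0)ᵀ.
Then v_1 = N · v_2 = (-1, -1, 0, -1)ᵀ.

Sanity check: (A − (0)·I) v_1 = (0, 0, 0, 0)ᵀ = 0. ✓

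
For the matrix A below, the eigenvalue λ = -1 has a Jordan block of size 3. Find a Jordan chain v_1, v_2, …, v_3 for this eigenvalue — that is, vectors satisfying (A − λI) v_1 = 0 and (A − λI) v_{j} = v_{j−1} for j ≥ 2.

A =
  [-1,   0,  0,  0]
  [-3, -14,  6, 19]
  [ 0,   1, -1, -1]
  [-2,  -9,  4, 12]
A Jordan chain for λ = -1 of length 3:
v_1 = (0, 1, -1, 1)ᵀ
v_2 = (0, -3, 0, -2)ᵀ
v_3 = (1, 0, 0, 0)ᵀ

Let N = A − (-1)·I. We want v_3 with N^3 v_3 = 0 but N^2 v_3 ≠ 0; then v_{j-1} := N · v_j for j = 3, …, 2.

Pick v_3 = (1, 0, 0, 0)ᵀ.
Then v_2 = N · v_3 = (0, -3, 0, -2)ᵀ.
Then v_1 = N · v_2 = (0, 1, -1, 1)ᵀ.

Sanity check: (A − (-1)·I) v_1 = (0, 0, 0, 0)ᵀ = 0. ✓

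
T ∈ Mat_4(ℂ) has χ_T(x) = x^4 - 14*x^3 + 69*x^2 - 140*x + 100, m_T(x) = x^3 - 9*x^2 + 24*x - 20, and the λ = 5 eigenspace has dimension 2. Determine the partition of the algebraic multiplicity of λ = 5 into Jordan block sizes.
Block sizes for λ = 5: [1, 1]

Step 1 — from the characteristic polynomial, algebraic multiplicity of λ = 5 is 2. From dim ker(T − (5)·I) = 2, there are exactly 2 Jordan blocks for λ = 5.
Step 2 — from the minimal polynomial, the factor (x − 5) tells us the largest block for λ = 5 has size 1.
Step 3 — with total size 2, 2 blocks, and largest block 1, the block sizes (in nonincreasing order) are [1, 1].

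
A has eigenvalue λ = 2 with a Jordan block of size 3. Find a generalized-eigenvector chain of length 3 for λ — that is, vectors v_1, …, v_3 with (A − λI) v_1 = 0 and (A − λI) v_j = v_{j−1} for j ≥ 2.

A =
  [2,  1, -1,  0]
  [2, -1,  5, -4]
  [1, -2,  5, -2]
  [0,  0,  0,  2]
A Jordan chain for λ = 2 of length 3:
v_1 = (1, -1, -1, 0)ᵀ
v_2 = (0, 2, 1, 0)ᵀ
v_3 = (1, 0, 0, 0)ᵀ

Let N = A − (2)·I. We want v_3 with N^3 v_3 = 0 but N^2 v_3 ≠ 0; then v_{j-1} := N · v_j for j = 3, …, 2.

Pick v_3 = (1, 0, 0, 0)ᵀ.
Then v_2 = N · v_3 = (0, 2, 1, 0)ᵀ.
Then v_1 = N · v_2 = (1, -1, -1, 0)ᵀ.

Sanity check: (A − (2)·I) v_1 = (0, 0, 0, 0)ᵀ = 0. ✓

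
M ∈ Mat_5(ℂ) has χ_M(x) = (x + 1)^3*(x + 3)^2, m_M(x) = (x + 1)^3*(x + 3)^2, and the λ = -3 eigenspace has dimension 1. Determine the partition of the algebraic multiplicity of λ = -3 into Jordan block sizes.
Block sizes for λ = -3: [2]

Step 1 — from the characteristic polynomial, algebraic multiplicity of λ = -3 is 2. From dim ker(M − (-3)·I) = 1, there are exactly 1 Jordan blocks for λ = -3.
Step 2 — from the minimal polynomial, the factor (x + 3)^2 tells us the largest block for λ = -3 has size 2.
Step 3 — with total size 2, 1 blocks, and largest block 2, the block sizes (in nonincreasing order) are [2].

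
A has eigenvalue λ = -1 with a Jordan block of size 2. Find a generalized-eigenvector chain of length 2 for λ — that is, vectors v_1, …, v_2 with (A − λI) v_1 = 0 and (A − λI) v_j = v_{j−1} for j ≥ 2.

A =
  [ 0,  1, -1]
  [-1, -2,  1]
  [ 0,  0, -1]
A Jordan chain for λ = -1 of length 2:
v_1 = (1, -1, 0)ᵀ
v_2 = (1, 0, 0)ᵀ

Let N = A − (-1)·I. We want v_2 with N^2 v_2 = 0 but N^1 v_2 ≠ 0; then v_{j-1} := N · v_j for j = 2, …, 2.

Pick v_2 = (1, 0, 0)ᵀ.
Then v_1 = N · v_2 = (1, -1, 0)ᵀ.

Sanity check: (A − (-1)·I) v_1 = (0, 0, 0)ᵀ = 0. ✓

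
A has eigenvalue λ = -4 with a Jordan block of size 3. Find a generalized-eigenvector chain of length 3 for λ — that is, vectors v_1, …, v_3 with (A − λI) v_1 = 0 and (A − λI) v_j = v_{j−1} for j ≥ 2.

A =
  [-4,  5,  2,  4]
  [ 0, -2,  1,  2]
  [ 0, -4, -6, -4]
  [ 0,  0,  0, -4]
A Jordan chain for λ = -4 of length 3:
v_1 = (2, 0, 0, 0)ᵀ
v_2 = (5, 2, -4, 0)ᵀ
v_3 = (0, 1, 0, 0)ᵀ

Let N = A − (-4)·I. We want v_3 with N^3 v_3 = 0 but N^2 v_3 ≠ 0; then v_{j-1} := N · v_j for j = 3, …, 2.

Pick v_3 = (0, 1, 0, 0)ᵀ.
Then v_2 = N · v_3 = (5, 2, -4, 0)ᵀ.
Then v_1 = N · v_2 = (2, 0, 0, 0)ᵀ.

Sanity check: (A − (-4)·I) v_1 = (0, 0, 0, 0)ᵀ = 0. ✓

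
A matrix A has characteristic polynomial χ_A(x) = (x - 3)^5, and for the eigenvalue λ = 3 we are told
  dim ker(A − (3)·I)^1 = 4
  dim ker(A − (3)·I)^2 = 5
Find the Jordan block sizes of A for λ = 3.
Block sizes for λ = 3: [2, 1, 1, 1]

From the dimensions of kernels of powers, the number of Jordan blocks of size at least j is d_j − d_{j−1} where d_j = dim ker(N^j) (with d_0 = 0). Computing the differences gives [4, 1].
The number of blocks of size exactly k is (#blocks of size ≥ k) − (#blocks of size ≥ k + 1), so the partition is: 3 block(s) of size 1, 1 block(s) of size 2.
In nonincreasing order the block sizes are [2, 1, 1, 1].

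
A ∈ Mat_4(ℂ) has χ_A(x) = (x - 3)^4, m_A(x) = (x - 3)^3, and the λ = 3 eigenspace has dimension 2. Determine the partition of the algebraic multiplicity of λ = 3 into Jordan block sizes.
Block sizes for λ = 3: [3, 1]

Step 1 — from the characteristic polynomial, algebraic multiplicity of λ = 3 is 4. From dim ker(A − (3)·I) = 2, there are exactly 2 Jordan blocks for λ = 3.
Step 2 — from the minimal polynomial, the factor (x − 3)^3 tells us the largest block for λ = 3 has size 3.
Step 3 — with total size 4, 2 blocks, and largest block 3, the block sizes (in nonincreasing order) are [3, 1].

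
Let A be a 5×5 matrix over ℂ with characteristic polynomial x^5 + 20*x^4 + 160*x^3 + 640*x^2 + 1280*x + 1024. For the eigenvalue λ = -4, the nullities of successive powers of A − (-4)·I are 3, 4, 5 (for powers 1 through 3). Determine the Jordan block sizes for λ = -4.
Block sizes for λ = -4: [3, 1, 1]

From the dimensions of kernels of powers, the number of Jordan blocks of size at least j is d_j − d_{j−1} where d_j = dim ker(N^j) (with d_0 = 0). Computing the differences gives [3, 1, 1].
The number of blocks of size exactly k is (#blocks of size ≥ k) − (#blocks of size ≥ k + 1), so the partition is: 2 block(s) of size 1, 1 block(s) of size 3.
In nonincreasing order the block sizes are [3, 1, 1].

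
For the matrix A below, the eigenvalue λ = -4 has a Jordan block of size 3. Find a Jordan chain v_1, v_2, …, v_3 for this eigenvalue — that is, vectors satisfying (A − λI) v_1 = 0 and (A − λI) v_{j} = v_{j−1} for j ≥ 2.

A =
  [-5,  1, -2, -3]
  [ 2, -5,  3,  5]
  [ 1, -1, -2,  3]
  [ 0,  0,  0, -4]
A Jordan chain for λ = -4 of length 3:
v_1 = (1, -1, -1, 0)ᵀ
v_2 = (-1, 2, 1, 0)ᵀ
v_3 = (1, 0, 0, 0)ᵀ

Let N = A − (-4)·I. We want v_3 with N^3 v_3 = 0 but N^2 v_3 ≠ 0; then v_{j-1} := N · v_j for j = 3, …, 2.

Pick v_3 = (1, 0, 0, 0)ᵀ.
Then v_2 = N · v_3 = (-1, 2, 1, 0)ᵀ.
Then v_1 = N · v_2 = (1, -1, -1, 0)ᵀ.

Sanity check: (A − (-4)·I) v_1 = (0, 0, 0, 0)ᵀ = 0. ✓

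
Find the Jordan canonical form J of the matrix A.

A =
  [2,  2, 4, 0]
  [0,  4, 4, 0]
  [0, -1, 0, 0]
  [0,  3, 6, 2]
J_2(2) ⊕ J_1(2) ⊕ J_1(2)

The characteristic polynomial is
  det(x·I − A) = x^4 - 8*x^3 + 24*x^2 - 32*x + 16 = (x - 2)^4

Eigenvalues and multiplicities (the geometric multiplicity of λ is n − rank(A − λI), which equals the number of Jordan blocks for λ):
  λ = 2: algebraic multiplicity = 4, geometric multiplicity = 3

Determining the block sizes for each eigenvalue:
  λ = 2: 3 blocks summing to 4 forces exactly one block of size 2 and the rest size 1 → block sizes [2, 1, 1]

Assembling the blocks gives a Jordan form
J =
  [2, 1, 0, 0]
  [0, 2, 0, 0]
  [0, 0, 2, 0]
  [0, 0, 0, 2]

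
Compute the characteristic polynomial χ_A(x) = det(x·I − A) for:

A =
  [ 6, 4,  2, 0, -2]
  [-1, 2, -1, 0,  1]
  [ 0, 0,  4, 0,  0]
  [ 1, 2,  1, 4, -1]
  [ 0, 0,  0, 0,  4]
x^5 - 20*x^4 + 160*x^3 - 640*x^2 + 1280*x - 1024

Expanding det(x·I − A) (e.g. by cofactor expansion or by noting that A is similar to its Jordan form J, which has the same characteristic polynomial as A) gives
  χ_A(x) = x^5 - 20*x^4 + 160*x^3 - 640*x^2 + 1280*x - 1024
which factors as (x - 4)^5. The eigenvalues (with algebraic multiplicities) are λ = 4 with multiplicity 5.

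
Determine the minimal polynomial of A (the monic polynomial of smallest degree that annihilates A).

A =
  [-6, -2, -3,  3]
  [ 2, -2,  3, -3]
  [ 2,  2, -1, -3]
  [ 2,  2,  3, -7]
x^2 + 8*x + 16

The characteristic polynomial is χ_A(x) = (x + 4)^4, so the eigenvalues are known. The minimal polynomial is
  m_A(x) = Π_λ (x − λ)^{k_λ}
where k_λ is the size of the *largest* Jordan block for λ (equivalently, the smallest k with (A − λI)^k v = 0 for every generalised eigenvector v of λ).

  λ = -4: largest Jordan block has size 2, contributing (x + 4)^2

So m_A(x) = (x + 4)^2 = x^2 + 8*x + 16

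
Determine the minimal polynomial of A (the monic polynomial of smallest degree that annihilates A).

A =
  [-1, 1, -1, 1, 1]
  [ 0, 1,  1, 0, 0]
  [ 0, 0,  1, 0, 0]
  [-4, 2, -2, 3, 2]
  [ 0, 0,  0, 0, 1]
x^3 - 3*x^2 + 3*x - 1

The characteristic polynomial is χ_A(x) = (x - 1)^5, so the eigenvalues are known. The minimal polynomial is
  m_A(x) = Π_λ (x − λ)^{k_λ}
where k_λ is the size of the *largest* Jordan block for λ (equivalently, the smallest k with (A − λI)^k v = 0 for every generalised eigenvector v of λ).

  λ = 1: largest Jordan block has size 3, contributing (x − 1)^3

So m_A(x) = (x - 1)^3 = x^3 - 3*x^2 + 3*x - 1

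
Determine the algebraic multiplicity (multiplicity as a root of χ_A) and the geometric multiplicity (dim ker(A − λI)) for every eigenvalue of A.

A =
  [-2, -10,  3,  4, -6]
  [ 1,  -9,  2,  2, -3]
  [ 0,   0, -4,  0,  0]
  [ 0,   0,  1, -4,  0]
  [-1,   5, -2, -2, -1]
λ = -4: alg = 5, geom = 3

Step 1 — factor the characteristic polynomial to read off the algebraic multiplicities:
  χ_A(x) = (x + 4)^5

Step 2 — compute geometric multiplicities via the rank-nullity identity g(λ) = n − rank(A − λI):
  rank(A − (-4)·I) = 2, so dim ker(A − (-4)·I) = n − 2 = 3

Summary:
  λ = -4: algebraic multiplicity = 5, geometric multiplicity = 3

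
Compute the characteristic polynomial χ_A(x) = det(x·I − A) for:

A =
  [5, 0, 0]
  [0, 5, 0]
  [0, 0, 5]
x^3 - 15*x^2 + 75*x - 125

Expanding det(x·I − A) (e.g. by cofactor expansion or by noting that A is similar to its Jordan form J, which has the same characteristic polynomial as A) gives
  χ_A(x) = x^3 - 15*x^2 + 75*x - 125
which factors as (x - 5)^3. The eigenvalues (with algebraic multiplicities) are λ = 5 with multiplicity 3.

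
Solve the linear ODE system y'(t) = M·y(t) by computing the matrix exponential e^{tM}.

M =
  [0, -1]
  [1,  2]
e^{tM} =
  [-t*exp(t) + exp(t), -t*exp(t)]
  [t*exp(t), t*exp(t) + exp(t)]

Strategy: write M = P · J · P⁻¹ where J is a Jordan canonical form, so e^{tM} = P · e^{tJ} · P⁻¹, and e^{tJ} can be computed block-by-block.

M has Jordan form
J =
  [1, 1]
  [0, 1]
(up to reordering of blocks).

Per-block formulas:
  For a 2×2 Jordan block J_2(1): exp(t · J_2(1)) = e^(1t)·(I + t·N), where N is the 2×2 nilpotent shift.

After assembling e^{tJ} and conjugating by P, we get:

e^{tM} =
  [-t*exp(t) + exp(t), -t*exp(t)]
  [t*exp(t), t*exp(t) + exp(t)]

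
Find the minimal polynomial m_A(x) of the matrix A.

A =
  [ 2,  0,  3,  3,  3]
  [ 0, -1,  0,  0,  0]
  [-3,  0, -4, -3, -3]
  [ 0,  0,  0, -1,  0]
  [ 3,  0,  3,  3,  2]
x^2 - x - 2

The characteristic polynomial is χ_A(x) = (x - 2)*(x + 1)^4, so the eigenvalues are known. The minimal polynomial is
  m_A(x) = Π_λ (x − λ)^{k_λ}
where k_λ is the size of the *largest* Jordan block for λ (equivalently, the smallest k with (A − λI)^k v = 0 for every generalised eigenvector v of λ).

  λ = -1: largest Jordan block has size 1, contributing (x + 1)
  λ = 2: largest Jordan block has size 1, contributing (x − 2)

So m_A(x) = (x - 2)*(x + 1) = x^2 - x - 2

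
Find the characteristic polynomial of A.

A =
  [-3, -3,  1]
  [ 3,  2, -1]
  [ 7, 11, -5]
x^3 + 6*x^2 + 12*x + 8

Expanding det(x·I − A) (e.g. by cofactor expansion or by noting that A is similar to its Jordan form J, which has the same characteristic polynomial as A) gives
  χ_A(x) = x^3 + 6*x^2 + 12*x + 8
which factors as (x + 2)^3. The eigenvalues (with algebraic multiplicities) are λ = -2 with multiplicity 3.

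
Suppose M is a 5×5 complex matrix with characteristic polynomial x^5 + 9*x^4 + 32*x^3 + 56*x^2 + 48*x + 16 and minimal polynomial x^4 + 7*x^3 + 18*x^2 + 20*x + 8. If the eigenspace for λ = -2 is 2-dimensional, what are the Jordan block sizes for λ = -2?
Block sizes for λ = -2: [3, 1]

Step 1 — from the characteristic polynomial, algebraic multiplicity of λ = -2 is 4. From dim ker(M − (-2)·I) = 2, there are exactly 2 Jordan blocks for λ = -2.
Step 2 — from the minimal polynomial, the factor (x + 2)^3 tells us the largest block for λ = -2 has size 3.
Step 3 — with total size 4, 2 blocks, and largest block 3, the block sizes (in nonincreasing order) are [3, 1].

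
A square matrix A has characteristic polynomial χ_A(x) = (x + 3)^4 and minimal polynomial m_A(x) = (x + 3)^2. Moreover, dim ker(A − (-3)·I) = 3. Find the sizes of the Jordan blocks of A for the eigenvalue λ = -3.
Block sizes for λ = -3: [2, 1, 1]

Step 1 — from the characteristic polynomial, algebraic multiplicity of λ = -3 is 4. From dim ker(A − (-3)·I) = 3, there are exactly 3 Jordan blocks for λ = -3.
Step 2 — from the minimal polynomial, the factor (x + 3)^2 tells us the largest block for λ = -3 has size 2.
Step 3 — with total size 4, 3 blocks, and largest block 2, the block sizes (in nonincreasing order) are [2, 1, 1].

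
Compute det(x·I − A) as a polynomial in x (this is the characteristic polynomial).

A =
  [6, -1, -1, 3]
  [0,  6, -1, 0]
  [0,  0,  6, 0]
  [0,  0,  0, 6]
x^4 - 24*x^3 + 216*x^2 - 864*x + 1296

Expanding det(x·I − A) (e.g. by cofactor expansion or by noting that A is similar to its Jordan form J, which has the same characteristic polynomial as A) gives
  χ_A(x) = x^4 - 24*x^3 + 216*x^2 - 864*x + 1296
which factors as (x - 6)^4. The eigenvalues (with algebraic multiplicities) are λ = 6 with multiplicity 4.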